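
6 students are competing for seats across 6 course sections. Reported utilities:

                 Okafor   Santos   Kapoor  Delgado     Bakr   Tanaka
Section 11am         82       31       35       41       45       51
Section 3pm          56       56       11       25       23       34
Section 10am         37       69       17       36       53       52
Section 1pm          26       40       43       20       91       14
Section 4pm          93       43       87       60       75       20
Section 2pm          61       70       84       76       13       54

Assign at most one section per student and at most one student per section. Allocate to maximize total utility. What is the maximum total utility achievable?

Maximum total: 444 points

Optimal: Okafor→Section 11am (82 points), Santos→Section 3pm (56 points), Kapoor→Section 4pm (87 points), Delgado→Section 2pm (76 points), Bakr→Section 1pm (91 points), Tanaka→Section 10am (52 points) — total 82+56+87+76+91+52 = 444 points.
Row-greedy (each student in turn takes its best remaining section) gives 334 points, worse by 110.
Next-best assignment: Okafor→Section 11am, Santos→Section 10am, Kapoor→Section 4pm, Delgado→Section 2pm, Bakr→Section 1pm, Tanaka→Section 3pm = 439 points.
Swapping Santos↔Delgado (Santos→Section 2pm 70 points, Delgado→Section 3pm 25 points) loses 37.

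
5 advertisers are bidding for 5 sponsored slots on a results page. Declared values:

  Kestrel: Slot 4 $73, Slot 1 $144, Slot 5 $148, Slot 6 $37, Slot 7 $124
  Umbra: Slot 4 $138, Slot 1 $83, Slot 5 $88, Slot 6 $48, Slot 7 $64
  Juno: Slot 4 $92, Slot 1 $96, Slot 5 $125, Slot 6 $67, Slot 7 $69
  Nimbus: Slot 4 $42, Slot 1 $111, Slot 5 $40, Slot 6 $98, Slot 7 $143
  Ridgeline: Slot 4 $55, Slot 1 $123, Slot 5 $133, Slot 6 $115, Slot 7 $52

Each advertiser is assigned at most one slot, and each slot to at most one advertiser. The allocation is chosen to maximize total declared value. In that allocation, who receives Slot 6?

Ridgeline receives Slot 6.

Optimal: Kestrel→Slot 1 ($144), Umbra→Slot 4 ($138), Juno→Slot 5 ($125), Nimbus→Slot 7 ($143), Ridgeline→Slot 6 ($115) — total 144+138+125+143+115 = $665.
Max-entry greedy (repeatedly take the single best remaining cell) gives $619, worse by 46.
Ridgeline's own top slot is Slot 5 ($133), but forcing Ridgeline→Slot 5 and reassigning the rest optimally gives only $625 — worse by 40.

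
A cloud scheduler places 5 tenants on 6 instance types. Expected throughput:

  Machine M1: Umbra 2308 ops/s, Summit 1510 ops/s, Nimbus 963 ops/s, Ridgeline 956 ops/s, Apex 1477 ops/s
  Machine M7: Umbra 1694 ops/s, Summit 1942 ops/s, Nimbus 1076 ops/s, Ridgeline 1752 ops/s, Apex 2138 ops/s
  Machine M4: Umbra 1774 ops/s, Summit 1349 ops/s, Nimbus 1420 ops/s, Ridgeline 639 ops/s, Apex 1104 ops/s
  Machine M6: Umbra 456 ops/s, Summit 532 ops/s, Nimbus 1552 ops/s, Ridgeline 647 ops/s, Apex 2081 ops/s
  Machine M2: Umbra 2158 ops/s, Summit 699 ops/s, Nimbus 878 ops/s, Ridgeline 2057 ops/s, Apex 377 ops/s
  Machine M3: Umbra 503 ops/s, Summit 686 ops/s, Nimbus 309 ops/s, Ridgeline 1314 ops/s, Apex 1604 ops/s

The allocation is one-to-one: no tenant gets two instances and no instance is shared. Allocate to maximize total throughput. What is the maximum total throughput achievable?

Maximum total: 9808 ops/s

Optimal: Umbra→Machine M1 (2308 ops/s), Summit→Machine M7 (1942 ops/s), Nimbus→Machine M4 (1420 ops/s), Ridgeline→Machine M2 (2057 ops/s), Apex→Machine M6 (2081 ops/s) — total 2308+1942+1420+2057+2081 = 9808 ops/s.
Max-entry greedy (repeatedly take the single best remaining cell) gives 9404 ops/s, worse by 404.
Next-best assignment: Umbra→Machine M1, Summit→Machine M7, Nimbus→Machine M6, Ridgeline→Machine M2, Apex→Machine M3 = 9463 ops/s.
Swapping Nimbus↔Umbra (Nimbus→Machine M1 963 ops/s, Umbra→Machine M4 1774 ops/s) loses 991.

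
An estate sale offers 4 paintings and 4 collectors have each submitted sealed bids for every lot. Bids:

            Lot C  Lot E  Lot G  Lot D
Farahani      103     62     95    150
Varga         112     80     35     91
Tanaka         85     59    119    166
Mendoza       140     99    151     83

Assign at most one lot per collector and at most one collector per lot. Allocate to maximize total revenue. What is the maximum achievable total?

This is the linear assignment problem.
Optimal: Farahani→Lot C ($103), Varga→Lot E ($80), Tanaka→Lot D ($166), Mendoza→Lot G ($151) — total 103+80+166+151 = $500.
Row-greedy (each collector in turn takes its best remaining lot) gives $480, worse by 20.
No other one-to-one assignment exceeds $500.

Max total: $500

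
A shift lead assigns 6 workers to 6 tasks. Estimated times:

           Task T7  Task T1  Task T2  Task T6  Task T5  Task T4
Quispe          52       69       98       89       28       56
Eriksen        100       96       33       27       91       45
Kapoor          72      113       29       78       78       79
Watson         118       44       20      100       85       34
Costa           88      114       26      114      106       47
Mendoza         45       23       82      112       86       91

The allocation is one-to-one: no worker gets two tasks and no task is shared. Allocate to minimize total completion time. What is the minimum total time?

Treat this as an assignment problem: match each worker to one task.
Optimal: Quispe→Task T5 (28 min), Eriksen→Task T6 (27 min), Kapoor→Task T7 (72 min), Watson→Task T4 (34 min), Costa→Task T2 (26 min), Mendoza→Task T1 (23 min) — total 28+27+72+34+26+23 = 210 min.
Row-greedy (each worker in turn takes its cheapest remaining task) gives 229 min, worse by 19.
Next-best assignment: Quispe→Task T5, Eriksen→Task T6, Kapoor→Task T7, Watson→Task T2, Costa→Task T4, Mendoza→Task T1 = 217 min.
Swapping Watson↔Mendoza (Watson→Task T1 44 min, Mendoza→Task T4 91 min) adds 78.

Min total: 210 min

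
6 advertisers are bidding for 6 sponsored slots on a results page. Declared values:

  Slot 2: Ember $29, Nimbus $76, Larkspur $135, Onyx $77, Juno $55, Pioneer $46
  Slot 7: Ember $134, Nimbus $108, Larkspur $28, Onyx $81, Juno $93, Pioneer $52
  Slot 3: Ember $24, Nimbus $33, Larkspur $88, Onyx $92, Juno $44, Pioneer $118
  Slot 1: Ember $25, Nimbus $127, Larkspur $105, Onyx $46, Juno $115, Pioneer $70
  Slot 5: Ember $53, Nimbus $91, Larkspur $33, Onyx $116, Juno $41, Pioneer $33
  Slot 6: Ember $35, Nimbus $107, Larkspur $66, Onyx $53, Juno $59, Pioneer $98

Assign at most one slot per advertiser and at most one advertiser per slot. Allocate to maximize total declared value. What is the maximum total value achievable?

Treat this as an assignment problem: match each advertiser to one slot.
Optimal: Ember→Slot 7 ($134), Nimbus→Slot 6 ($107), Larkspur→Slot 2 ($135), Onyx→Slot 5 ($116), Juno→Slot 1 ($115), Pioneer→Slot 3 ($118) — total 134+107+135+116+115+118 = $725.
Max-entry greedy (repeatedly take the single best remaining cell) gives $689, worse by 36.

Max total: $725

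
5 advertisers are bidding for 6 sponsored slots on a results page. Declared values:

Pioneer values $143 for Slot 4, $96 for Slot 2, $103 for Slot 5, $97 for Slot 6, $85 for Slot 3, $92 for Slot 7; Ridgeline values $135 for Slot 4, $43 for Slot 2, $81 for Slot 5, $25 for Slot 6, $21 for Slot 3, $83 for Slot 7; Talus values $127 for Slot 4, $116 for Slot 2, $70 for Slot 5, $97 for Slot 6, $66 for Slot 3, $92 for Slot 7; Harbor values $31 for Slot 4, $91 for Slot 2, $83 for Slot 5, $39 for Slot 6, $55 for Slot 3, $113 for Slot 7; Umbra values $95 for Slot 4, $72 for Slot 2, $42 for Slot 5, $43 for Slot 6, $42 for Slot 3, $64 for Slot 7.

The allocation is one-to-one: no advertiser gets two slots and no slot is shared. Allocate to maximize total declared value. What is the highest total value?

Treat this as an assignment problem: match each advertiser to one slot.
Optimal: Pioneer→Slot 5 ($103), Ridgeline→Slot 4 ($135), Talus→Slot 6 ($97), Harbor→Slot 7 ($113), Umbra→Slot 2 ($72) — total 103+135+97+113+72 = $520.
Column-greedy (each slot in turn goes to its best remaining advertiser) gives $406, worse by 114.
Next-best assignment: Pioneer→Slot 5, Ridgeline→Slot 4, Talus→Slot 2, Harbor→Slot 7, Umbra→Slot 6 = $510.

Maximum total: $520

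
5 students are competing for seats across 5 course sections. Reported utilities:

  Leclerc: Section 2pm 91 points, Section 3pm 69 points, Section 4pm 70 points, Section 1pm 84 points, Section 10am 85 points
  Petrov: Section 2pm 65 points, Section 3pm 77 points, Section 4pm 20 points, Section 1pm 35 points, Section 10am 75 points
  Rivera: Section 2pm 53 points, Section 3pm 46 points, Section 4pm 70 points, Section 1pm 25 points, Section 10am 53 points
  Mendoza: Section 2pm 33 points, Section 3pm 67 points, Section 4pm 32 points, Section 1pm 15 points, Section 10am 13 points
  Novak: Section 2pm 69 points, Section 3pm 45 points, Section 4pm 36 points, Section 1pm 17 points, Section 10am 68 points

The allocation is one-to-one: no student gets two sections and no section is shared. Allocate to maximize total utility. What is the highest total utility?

Optimal: Leclerc→Section 1pm (84 points), Petrov→Section 10am (75 points), Rivera→Section 4pm (70 points), Mendoza→Section 3pm (67 points), Novak→Section 2pm (69 points) — total 84+75+70+67+69 = 365 points.
Column-greedy (each section in turn goes to its best remaining student) gives 268 points, worse by 97.
Next-best assignment: Leclerc→Section 1pm, Petrov→Section 2pm, Rivera→Section 4pm, Mendoza→Section 3pm, Novak→Section 10am = 354 points.
Swapping Leclerc↔Petrov (Leclerc→Section 10am 85 points, Petrov→Section 1pm 35 points) loses 39.

Maximum total: 365 points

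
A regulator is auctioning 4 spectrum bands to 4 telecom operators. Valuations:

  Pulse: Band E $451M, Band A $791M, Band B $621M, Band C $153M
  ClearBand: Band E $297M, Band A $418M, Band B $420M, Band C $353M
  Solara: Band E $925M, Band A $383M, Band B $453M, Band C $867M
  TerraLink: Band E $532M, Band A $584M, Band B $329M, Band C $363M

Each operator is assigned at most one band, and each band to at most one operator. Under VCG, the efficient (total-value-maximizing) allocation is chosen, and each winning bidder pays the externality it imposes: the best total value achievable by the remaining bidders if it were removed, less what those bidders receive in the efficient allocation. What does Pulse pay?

Efficient allocation: Pulse→Band A ($791M), ClearBand→Band B ($420M), Solara→Band C ($867M), TerraLink→Band E ($532M); total welfare W = $2610M.
Pulse receives Band A at value $791M, so the others get W − 791 = $1819M.
Without Pulse: best allocation of the remaining 3 bidders over all 4 bands is ClearBand→Band B ($420M), Solara→Band E ($925M), TerraLink→Band A ($584M), total $1929M.
VCG payment = (others' best without Pulse) − (others' welfare with Pulse) = 1929 − 1819 = $110M.

Pulse pays $110M.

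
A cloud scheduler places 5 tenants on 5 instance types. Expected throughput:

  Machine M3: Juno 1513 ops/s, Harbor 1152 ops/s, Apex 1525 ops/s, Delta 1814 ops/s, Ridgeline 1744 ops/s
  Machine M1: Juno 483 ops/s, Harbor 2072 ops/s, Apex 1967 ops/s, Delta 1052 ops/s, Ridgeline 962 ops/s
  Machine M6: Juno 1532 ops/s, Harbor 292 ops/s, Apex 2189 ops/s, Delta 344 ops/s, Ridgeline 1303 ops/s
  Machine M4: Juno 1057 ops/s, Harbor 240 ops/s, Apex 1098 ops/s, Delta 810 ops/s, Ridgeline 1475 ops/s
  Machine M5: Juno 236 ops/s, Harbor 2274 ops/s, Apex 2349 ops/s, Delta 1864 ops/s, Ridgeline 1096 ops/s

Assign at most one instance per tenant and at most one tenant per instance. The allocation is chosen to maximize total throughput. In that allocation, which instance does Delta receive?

Optimal: Juno→Machine M6 (1532 ops/s), Harbor→Machine M1 (2072 ops/s), Apex→Machine M5 (2349 ops/s), Delta→Machine M3 (1814 ops/s), Ridgeline→Machine M4 (1475 ops/s) — total 1532+2072+2349+1814+1475 = 9242 ops/s.
Column-greedy (each instance in turn goes to its best remaining tenant) gives 7786 ops/s, worse by 1456.
Swapping Juno↔Apex (Juno→Machine M5 236 ops/s, Apex→Machine M6 2189 ops/s) loses 1456.
Delta's own top instance is Machine M5 (1864 ops/s), but forcing Delta→Machine M5 and reassigning the rest optimally gives only 9113 ops/s — worse by 129.

Delta receives Machine M3.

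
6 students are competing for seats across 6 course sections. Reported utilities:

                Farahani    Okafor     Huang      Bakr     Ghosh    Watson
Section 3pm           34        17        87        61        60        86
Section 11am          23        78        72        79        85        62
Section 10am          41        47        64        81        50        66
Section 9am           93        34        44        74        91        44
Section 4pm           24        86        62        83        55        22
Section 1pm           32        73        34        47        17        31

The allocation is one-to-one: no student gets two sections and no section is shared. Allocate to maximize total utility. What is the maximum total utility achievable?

This is the linear assignment problem.
Optimal: Farahani→Section 9am (93 points), Okafor→Section 1pm (73 points), Huang→Section 3pm (87 points), Bakr→Section 4pm (83 points), Ghosh→Section 11am (85 points), Watson→Section 10am (66 points) — total 93+73+87+83+85+66 = 487 points.
Checked against all permutations: 487 points is optimal.

Max total: 487 points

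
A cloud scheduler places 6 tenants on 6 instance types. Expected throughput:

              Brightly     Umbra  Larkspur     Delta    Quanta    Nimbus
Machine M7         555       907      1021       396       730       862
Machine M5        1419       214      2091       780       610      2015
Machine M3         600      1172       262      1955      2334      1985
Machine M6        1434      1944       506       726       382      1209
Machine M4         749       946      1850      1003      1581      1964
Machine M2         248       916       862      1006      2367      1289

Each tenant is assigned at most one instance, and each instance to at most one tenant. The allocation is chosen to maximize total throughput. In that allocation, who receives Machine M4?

Optimal: Brightly→Machine M7 (555 ops/s), Umbra→Machine M6 (1944 ops/s), Larkspur→Machine M5 (2091 ops/s), Delta→Machine M3 (1955 ops/s), Quanta→Machine M2 (2367 ops/s), Nimbus→Machine M4 (1964 ops/s) — total 555+1944+2091+1955+2367+1964 = 10876 ops/s.
Row-greedy (each tenant in turn takes its best remaining instance) gives 8146 ops/s, worse by 2730.
Next-best assignment: Brightly→Machine M6, Umbra→Machine M7, Larkspur→Machine M5, Delta→Machine M3, Quanta→Machine M2, Nimbus→Machine M4 = 10718 ops/s.
Swapping Larkspur↔Nimbus (Larkspur→Machine M4 1850 ops/s, Nimbus→Machine M5 2015 ops/s) loses 190.
Nimbus's own top instance is Machine M5 (2015 ops/s), but forcing Nimbus→Machine M5 and reassigning the rest optimally gives only 10686 ops/s — worse by 190.

Nimbus receives Machine M4.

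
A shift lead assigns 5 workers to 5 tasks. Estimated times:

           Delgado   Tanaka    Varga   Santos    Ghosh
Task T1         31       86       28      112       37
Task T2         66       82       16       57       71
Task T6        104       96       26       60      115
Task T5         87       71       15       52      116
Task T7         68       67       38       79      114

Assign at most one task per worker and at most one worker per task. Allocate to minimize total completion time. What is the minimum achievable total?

This is the linear assignment problem.
Optimal: Delgado→Task T1 (31 min), Tanaka→Task T7 (67 min), Varga→Task T5 (15 min), Santos→Task T6 (60 min), Ghosh→Task T2 (71 min) — total 31+67+15+60+71 = 244 min.
Row-greedy (each worker in turn takes its cheapest remaining task) gives 285 min, worse by 41.
Swapping Ghosh↔Varga (Ghosh→Task T5 116 min, Varga→Task T2 16 min) adds 46.

Min total: 244 min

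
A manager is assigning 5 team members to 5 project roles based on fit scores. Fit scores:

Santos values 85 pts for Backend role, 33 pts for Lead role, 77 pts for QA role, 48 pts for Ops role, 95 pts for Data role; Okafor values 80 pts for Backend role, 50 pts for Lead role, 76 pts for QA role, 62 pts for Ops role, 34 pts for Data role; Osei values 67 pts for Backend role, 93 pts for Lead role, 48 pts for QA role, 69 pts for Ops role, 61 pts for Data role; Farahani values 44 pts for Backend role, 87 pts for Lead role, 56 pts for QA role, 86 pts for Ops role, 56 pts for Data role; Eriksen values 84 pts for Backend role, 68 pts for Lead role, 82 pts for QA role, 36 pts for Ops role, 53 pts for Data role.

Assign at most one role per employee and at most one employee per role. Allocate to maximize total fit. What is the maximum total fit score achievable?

Max total: 436 pts

Optimal: Santos→Data role (95 pts), Okafor→Backend role (80 pts), Osei→Lead role (93 pts), Farahani→Ops role (86 pts), Eriksen→QA role (82 pts) — total 95+80+93+86+82 = 436 pts.
Column-greedy (each role in turn goes to its best remaining employee) gives 380 pts, worse by 56.
Next-best assignment: Santos→Data role, Okafor→QA role, Osei→Lead role, Farahani→Ops role, Eriksen→Backend role = 434 pts.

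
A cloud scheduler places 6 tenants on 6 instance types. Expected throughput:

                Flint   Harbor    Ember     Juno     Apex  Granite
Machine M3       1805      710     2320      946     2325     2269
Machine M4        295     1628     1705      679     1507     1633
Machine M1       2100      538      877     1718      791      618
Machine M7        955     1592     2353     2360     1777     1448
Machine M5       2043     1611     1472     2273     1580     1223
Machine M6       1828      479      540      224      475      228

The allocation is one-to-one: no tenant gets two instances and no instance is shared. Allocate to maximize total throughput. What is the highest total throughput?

Max total: 11468 ops/s

Optimal: Flint→Machine M6 (1828 ops/s), Harbor→Machine M5 (1611 ops/s), Ember→Machine M7 (2353 ops/s), Juno→Machine M1 (1718 ops/s), Apex→Machine M3 (2325 ops/s), Granite→Machine M4 (1633 ops/s) — total 1828+1611+2353+1718+2325+1633 = 11468 ops/s.
Column-greedy (each instance in turn goes to its best remaining tenant) gives 10329 ops/s, worse by 1139.
Next-best assignment: Flint→Machine M6, Harbor→Machine M4, Ember→Machine M7, Juno→Machine M1, Apex→Machine M5, Granite→Machine M3 = 11376 ops/s.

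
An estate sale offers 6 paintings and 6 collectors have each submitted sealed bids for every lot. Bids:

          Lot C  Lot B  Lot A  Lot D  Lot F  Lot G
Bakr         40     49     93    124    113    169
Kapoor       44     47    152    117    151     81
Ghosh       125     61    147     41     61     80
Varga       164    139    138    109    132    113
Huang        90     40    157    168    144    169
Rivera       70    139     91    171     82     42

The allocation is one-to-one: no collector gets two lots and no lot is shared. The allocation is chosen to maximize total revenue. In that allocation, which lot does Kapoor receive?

This is a one-to-one assignment (maximum-weight bipartite matching).
Optimal: Bakr→Lot G ($169), Kapoor→Lot F ($151), Ghosh→Lot A ($147), Varga→Lot C ($164), Huang→Lot D ($168), Rivera→Lot B ($139) — total 169+151+147+164+168+139 = $938.
Max-entry greedy (repeatedly take the single best remaining cell) gives $873, worse by 65.
Kapoor's own top lot is Lot A ($152), but forcing Kapoor→Lot A and reassigning the rest optimally gives only $900 — worse by 38.

Kapoor receives Lot F.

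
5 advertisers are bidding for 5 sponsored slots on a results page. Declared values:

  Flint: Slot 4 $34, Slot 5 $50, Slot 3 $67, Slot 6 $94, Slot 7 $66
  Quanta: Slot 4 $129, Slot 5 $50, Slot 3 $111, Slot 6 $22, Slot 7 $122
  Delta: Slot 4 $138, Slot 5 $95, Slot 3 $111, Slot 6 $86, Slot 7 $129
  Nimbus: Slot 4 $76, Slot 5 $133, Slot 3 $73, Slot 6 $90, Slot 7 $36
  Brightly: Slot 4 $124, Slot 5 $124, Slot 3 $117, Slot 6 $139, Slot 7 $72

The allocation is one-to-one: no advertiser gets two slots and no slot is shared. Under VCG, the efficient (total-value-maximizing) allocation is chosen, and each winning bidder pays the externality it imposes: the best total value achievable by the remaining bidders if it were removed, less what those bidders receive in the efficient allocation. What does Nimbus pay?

Efficient allocation: Flint→Slot 6 ($94), Quanta→Slot 7 ($122), Delta→Slot 4 ($138), Nimbus→Slot 5 ($133), Brightly→Slot 3 ($117); total welfare W = $604.
Nimbus receives Slot 5 at value $133, so the others get W − 133 = $471.
Without Nimbus: best allocation of the remaining 4 bidders over all 5 slots is Flint→Slot 6 ($94), Quanta→Slot 7 ($122), Delta→Slot 4 ($138), Brightly→Slot 5 ($124), total $478.
VCG payment = (others' best without Nimbus) − (others' welfare with Nimbus) = 478 − 471 = $7.

Nimbus pays $7.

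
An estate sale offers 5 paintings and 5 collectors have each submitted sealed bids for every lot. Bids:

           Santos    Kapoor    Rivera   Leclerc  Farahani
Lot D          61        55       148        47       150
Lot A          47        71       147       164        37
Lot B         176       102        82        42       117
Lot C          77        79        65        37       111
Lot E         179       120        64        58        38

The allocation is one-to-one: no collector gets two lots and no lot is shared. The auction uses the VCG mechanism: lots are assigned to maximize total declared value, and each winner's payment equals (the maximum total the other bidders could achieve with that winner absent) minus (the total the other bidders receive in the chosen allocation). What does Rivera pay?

Efficient allocation: Santos→Lot B ($176), Kapoor→Lot E ($120), Rivera→Lot D ($148), Leclerc→Lot A ($164), Farahani→Lot C ($111); total welfare W = $719.
Rivera receives Lot D at value $148, so the others get W − 148 = $571.
Without Rivera: best allocation of the remaining 4 bidders over all 5 lots is Santos→Lot B ($176), Kapoor→Lot E ($120), Leclerc→Lot A ($164), Farahani→Lot D ($150), total $610.
VCG payment = (others' best without Rivera) − (others' welfare with Rivera) = 610 − 571 = $39.

Rivera pays $39.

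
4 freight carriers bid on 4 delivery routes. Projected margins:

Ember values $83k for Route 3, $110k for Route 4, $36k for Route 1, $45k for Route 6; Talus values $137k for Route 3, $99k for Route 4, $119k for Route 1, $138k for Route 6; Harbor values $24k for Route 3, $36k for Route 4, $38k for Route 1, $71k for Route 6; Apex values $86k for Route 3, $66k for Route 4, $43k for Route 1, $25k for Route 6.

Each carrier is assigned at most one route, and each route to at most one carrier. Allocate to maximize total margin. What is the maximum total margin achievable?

This is a one-to-one assignment (maximum-weight bipartite matching).
Optimal: Ember→Route 4 ($110k), Talus→Route 1 ($119k), Harbor→Route 6 ($71k), Apex→Route 3 ($86k) — total 110+119+71+86 = $386k.
Max-entry greedy (repeatedly take the single best remaining cell) gives $372k, worse by 14.
Swapping Ember↔Talus (Ember→Route 1 $36k, Talus→Route 4 $99k) loses 94.

Max total: $386k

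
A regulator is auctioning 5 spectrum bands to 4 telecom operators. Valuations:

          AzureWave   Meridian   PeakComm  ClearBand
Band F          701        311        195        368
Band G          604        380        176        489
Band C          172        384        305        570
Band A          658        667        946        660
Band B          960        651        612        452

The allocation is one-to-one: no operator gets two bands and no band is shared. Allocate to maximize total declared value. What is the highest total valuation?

Max total: $2868M

Optimal: AzureWave→Band F ($701M), Meridian→Band B ($651M), PeakComm→Band A ($946M), ClearBand→Band C ($570M) — total 701+651+946+570 = $2868M.
Row-greedy (each operator in turn takes its best remaining band) gives $2421M, worse by 447.
Next-best assignment: AzureWave→Band B, Meridian→Band G, PeakComm→Band A, ClearBand→Band C = $2856M.
No other one-to-one assignment exceeds $2868M.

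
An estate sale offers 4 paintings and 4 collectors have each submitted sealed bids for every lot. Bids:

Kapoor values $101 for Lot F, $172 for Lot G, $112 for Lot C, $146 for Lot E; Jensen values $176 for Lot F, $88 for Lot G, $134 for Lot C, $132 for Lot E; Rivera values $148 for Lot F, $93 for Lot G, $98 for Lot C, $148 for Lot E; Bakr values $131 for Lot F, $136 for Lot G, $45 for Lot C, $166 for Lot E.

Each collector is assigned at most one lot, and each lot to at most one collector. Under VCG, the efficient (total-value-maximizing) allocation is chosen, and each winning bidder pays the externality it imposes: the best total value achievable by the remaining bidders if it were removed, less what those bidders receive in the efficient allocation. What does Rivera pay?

Efficient allocation: Kapoor→Lot G ($172), Jensen→Lot C ($134), Rivera→Lot F ($148), Bakr→Lot E ($166); total welfare W = $620.
Rivera receives Lot F at value $148, so the others get W − 148 = $472.
Without Rivera: best allocation of the remaining 3 bidders over all 4 lots is Kapoor→Lot G ($172), Jensen→Lot F ($176), Bakr→Lot E ($166), total $514.
VCG payment = (others' best without Rivera) − (others' welfare with Rivera) = 514 − 472 = $42.

Rivera pays $42.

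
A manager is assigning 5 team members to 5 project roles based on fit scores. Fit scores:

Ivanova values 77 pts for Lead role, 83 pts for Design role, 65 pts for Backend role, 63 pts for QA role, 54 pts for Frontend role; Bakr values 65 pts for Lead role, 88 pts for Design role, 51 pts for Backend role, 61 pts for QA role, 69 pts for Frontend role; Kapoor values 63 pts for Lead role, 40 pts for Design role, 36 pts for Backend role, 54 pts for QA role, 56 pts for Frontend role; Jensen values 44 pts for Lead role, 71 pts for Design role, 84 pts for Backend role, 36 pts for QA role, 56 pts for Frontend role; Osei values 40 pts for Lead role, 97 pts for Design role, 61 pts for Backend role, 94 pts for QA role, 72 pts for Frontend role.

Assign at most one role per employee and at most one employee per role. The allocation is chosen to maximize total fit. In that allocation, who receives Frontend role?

Optimal: Ivanova→Lead role (77 pts), Bakr→Design role (88 pts), Kapoor→Frontend role (56 pts), Jensen→Backend role (84 pts), Osei→QA role (94 pts) — total 77+88+56+84+94 = 399 pts.
Max-entry greedy (repeatedly take the single best remaining cell) gives 381 pts, worse by 18.
Swapping Kapoor↔Osei (Kapoor→QA role 54 pts, Osei→Frontend role 72 pts) loses 24.
Kapoor's own top role is Lead role (63 pts), but forcing Kapoor→Lead role and reassigning the rest optimally gives only 393 pts — worse by 6.

Kapoor receives Frontend role.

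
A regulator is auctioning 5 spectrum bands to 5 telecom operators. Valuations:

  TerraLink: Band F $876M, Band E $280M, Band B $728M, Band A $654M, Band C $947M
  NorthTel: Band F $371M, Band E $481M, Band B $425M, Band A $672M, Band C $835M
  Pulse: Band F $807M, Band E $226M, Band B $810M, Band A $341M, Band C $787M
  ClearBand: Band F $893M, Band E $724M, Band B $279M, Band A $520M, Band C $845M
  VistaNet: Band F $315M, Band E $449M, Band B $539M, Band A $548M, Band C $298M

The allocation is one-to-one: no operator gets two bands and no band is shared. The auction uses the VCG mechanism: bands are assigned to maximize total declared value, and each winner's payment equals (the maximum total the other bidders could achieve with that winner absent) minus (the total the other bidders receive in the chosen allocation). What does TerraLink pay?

TerraLink pays $169M.

Efficient allocation: TerraLink→Band F ($876M), NorthTel→Band C ($835M), Pulse→Band B ($810M), ClearBand→Band E ($724M), VistaNet→Band A ($548M); total welfare W = $3793M.
TerraLink receives Band F at value $876M, so the others get W − 876 = $2917M.
Without TerraLink: best allocation of the remaining 4 bidders over all 5 bands is NorthTel→Band C ($835M), Pulse→Band B ($810M), ClearBand→Band F ($893M), VistaNet→Band A ($548M), total $3086M.
VCG payment = (others' best without TerraLink) − (others' welfare with TerraLink) = 3086 − 2917 = $169M.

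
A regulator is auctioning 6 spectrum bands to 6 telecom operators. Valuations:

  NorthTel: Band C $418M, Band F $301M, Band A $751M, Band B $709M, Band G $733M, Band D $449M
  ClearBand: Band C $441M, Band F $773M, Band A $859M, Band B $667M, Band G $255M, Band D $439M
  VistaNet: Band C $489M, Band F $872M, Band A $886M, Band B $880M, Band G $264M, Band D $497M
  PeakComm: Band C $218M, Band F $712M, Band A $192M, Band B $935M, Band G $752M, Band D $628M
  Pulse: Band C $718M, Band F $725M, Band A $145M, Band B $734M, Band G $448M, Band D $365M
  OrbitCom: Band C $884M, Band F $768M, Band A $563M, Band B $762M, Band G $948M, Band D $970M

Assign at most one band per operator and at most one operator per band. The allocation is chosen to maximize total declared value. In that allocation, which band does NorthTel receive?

Optimal: NorthTel→Band G ($733M), ClearBand→Band A ($859M), VistaNet→Band F ($872M), PeakComm→Band B ($935M), Pulse→Band C ($718M), OrbitCom→Band D ($970M) — total 733+859+872+935+718+970 = $5087M.
Column-greedy (each band in turn goes to its best remaining operator) gives $4648M, worse by 439.
Next-best assignment: NorthTel→Band G, ClearBand→Band F, VistaNet→Band A, PeakComm→Band B, Pulse→Band C, OrbitCom→Band D = $5015M.
NorthTel's own top band is Band A ($751M), but forcing NorthTel→Band A and reassigning the rest optimally gives only $4844M — worse by 243.

NorthTel receives Band G.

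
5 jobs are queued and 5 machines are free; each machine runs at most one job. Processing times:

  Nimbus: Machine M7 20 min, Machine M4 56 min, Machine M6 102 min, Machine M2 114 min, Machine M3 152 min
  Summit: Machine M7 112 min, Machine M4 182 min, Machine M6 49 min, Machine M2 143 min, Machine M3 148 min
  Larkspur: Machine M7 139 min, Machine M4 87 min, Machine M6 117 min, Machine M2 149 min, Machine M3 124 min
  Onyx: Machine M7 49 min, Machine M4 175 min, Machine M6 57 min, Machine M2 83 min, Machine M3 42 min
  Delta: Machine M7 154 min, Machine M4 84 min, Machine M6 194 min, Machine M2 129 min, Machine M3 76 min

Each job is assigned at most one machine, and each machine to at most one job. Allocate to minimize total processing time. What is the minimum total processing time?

Min total: 315 min

This is a one-to-one assignment (minimum-cost bipartite matching).
Optimal: Nimbus→Machine M7 (20 min), Summit→Machine M6 (49 min), Larkspur→Machine M4 (87 min), Onyx→Machine M2 (83 min), Delta→Machine M3 (76 min) — total 20+49+87+83+76 = 315 min.
Row-greedy (each job in turn takes its cheapest remaining machine) gives 327 min, worse by 12.
Checked against all permutations: 315 min is optimal.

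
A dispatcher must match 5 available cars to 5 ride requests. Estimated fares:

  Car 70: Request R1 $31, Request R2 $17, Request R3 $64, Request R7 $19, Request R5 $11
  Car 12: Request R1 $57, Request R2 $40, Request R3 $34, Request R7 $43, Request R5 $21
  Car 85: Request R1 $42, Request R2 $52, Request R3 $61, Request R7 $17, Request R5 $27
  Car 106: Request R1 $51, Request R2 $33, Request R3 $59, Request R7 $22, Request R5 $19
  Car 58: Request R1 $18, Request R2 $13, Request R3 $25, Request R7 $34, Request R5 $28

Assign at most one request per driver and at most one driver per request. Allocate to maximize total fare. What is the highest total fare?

Maximum total: $238

Treat this as an assignment problem: match each driver to one request.
Optimal: Car 70→Request R3 ($64), Car 12→Request R7 ($43), Car 85→Request R2 ($52), Car 106→Request R1 ($51), Car 58→Request R5 ($28) — total 64+43+52+51+28 = $238.
Column-greedy (each request in turn goes to its best remaining driver) gives $226, worse by 12.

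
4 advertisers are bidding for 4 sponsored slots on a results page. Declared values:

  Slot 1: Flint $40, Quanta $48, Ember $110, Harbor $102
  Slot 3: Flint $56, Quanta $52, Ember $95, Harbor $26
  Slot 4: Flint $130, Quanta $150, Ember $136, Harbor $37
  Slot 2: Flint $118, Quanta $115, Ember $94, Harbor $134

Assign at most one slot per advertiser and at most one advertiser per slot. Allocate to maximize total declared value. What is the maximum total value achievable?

Maximum total: $465

Treat this as an assignment problem: match each advertiser to one slot.
Optimal: Flint→Slot 2 ($118), Quanta→Slot 4 ($150), Ember→Slot 3 ($95), Harbor→Slot 1 ($102) — total 118+150+95+102 = $465.
Column-greedy (each slot in turn goes to its best remaining advertiser) gives $450, worse by 15.
Next-best assignment: Flint→Slot 3, Quanta→Slot 4, Ember→Slot 1, Harbor→Slot 2 = $450.
Checked against all permutations: $465 is optimal.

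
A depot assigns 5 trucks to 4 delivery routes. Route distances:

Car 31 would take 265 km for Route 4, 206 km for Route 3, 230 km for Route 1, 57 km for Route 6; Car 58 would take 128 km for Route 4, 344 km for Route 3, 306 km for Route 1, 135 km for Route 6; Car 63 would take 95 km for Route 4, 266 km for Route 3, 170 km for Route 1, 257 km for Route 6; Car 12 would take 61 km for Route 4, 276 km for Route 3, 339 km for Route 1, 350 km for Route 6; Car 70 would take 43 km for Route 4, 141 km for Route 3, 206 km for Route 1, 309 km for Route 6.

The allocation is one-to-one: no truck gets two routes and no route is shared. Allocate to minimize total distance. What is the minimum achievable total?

Optimal: Car 12→Route 4 (61 km), Car 70→Route 3 (141 km), Car 63→Route 1 (170 km), Car 31→Route 6 (57 km) — total 61+141+170+57 = 429 km.
Column-greedy (each route in turn goes to its cheapest remaining truck) gives 554 km, worse by 125.
Next-best assignment: Car 58→Route 4, Car 70→Route 3, Car 63→Route 1, Car 31→Route 6 = 496 km.

Minimum total: 429 km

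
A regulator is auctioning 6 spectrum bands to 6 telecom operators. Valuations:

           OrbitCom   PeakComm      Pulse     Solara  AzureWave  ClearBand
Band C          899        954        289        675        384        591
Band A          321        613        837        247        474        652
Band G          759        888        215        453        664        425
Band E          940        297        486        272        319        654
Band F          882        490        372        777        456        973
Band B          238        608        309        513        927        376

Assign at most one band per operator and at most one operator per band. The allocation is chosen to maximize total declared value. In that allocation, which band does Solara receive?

Solara receives Band C.

Optimal: OrbitCom→Band E ($940M), PeakComm→Band G ($888M), Pulse→Band A ($837M), Solara→Band C ($675M), AzureWave→Band B ($927M), ClearBand→Band F ($973M) — total 940+888+837+675+927+973 = $5240M.
Max-entry greedy (repeatedly take the single best remaining cell) gives $5084M, worse by 156.
Next-best assignment: OrbitCom→Band E, PeakComm→Band C, Pulse→Band A, Solara→Band G, AzureWave→Band B, ClearBand→Band F = $5084M.
No other one-to-one assignment exceeds $5240M.
Solara's own top band is Band F ($777M), but forcing Solara→Band F and reassigning the rest optimally gives only $4982M — worse by 258.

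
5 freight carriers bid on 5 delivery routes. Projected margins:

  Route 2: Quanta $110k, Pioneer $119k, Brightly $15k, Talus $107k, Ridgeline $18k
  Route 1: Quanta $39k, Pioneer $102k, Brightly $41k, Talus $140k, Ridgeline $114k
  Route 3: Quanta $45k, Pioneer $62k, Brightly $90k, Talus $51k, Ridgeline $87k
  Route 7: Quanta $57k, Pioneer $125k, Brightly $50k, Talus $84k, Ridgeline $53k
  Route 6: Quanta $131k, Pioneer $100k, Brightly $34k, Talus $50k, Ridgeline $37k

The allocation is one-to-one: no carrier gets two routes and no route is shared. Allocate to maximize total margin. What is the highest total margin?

Treat this as an assignment problem: match each carrier to one route.
Optimal: Quanta→Route 6 ($131k), Pioneer→Route 7 ($125k), Brightly→Route 3 ($90k), Talus→Route 2 ($107k), Ridgeline→Route 1 ($114k) — total 131+125+90+107+114 = $567k.
Column-greedy (each route in turn goes to its best remaining carrier) gives $443k, worse by 124.
Checked against all permutations: $567k is optimal.

Max total: $567k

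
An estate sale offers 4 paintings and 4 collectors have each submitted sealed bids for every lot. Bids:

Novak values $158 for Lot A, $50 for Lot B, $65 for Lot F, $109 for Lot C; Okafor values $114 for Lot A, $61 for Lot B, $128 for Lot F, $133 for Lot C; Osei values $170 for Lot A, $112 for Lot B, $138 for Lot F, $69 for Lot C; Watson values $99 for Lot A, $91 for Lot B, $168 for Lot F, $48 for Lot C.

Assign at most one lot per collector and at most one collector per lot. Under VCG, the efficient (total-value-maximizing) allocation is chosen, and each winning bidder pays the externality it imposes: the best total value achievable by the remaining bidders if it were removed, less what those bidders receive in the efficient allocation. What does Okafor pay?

Okafor pays $9.

Efficient allocation: Novak→Lot A ($158), Okafor→Lot C ($133), Osei→Lot B ($112), Watson→Lot F ($168); total welfare W = $571.
Okafor receives Lot C at value $133, so the others get W − 133 = $438.
Without Okafor: best allocation of the remaining 3 bidders over all 4 lots is Novak→Lot C ($109), Osei→Lot A ($170), Watson→Lot F ($168), total $447.
VCG payment = (others' best without Okafor) − (others' welfare with Okafor) = 447 − 438 = $9.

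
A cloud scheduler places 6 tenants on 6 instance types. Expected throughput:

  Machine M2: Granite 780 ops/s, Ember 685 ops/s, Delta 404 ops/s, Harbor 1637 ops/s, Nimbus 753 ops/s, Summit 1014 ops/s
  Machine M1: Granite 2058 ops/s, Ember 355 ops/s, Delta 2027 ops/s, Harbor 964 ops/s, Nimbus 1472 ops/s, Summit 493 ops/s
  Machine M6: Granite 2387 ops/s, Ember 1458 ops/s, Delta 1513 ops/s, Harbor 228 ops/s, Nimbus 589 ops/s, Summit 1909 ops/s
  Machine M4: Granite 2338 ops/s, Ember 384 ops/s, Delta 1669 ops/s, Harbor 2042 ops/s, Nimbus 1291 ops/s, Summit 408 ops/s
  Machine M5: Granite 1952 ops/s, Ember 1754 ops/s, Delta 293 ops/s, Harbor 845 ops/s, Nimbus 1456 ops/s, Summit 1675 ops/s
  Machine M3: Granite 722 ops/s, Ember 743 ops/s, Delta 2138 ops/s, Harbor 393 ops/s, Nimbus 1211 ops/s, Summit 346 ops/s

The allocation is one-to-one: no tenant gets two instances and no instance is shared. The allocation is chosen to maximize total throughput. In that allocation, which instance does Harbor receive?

Harbor receives Machine M2.

Optimal: Granite→Machine M4 (2338 ops/s), Ember→Machine M5 (1754 ops/s), Delta→Machine M3 (2138 ops/s), Harbor→Machine M2 (1637 ops/s), Nimbus→Machine M1 (1472 ops/s), Summit→Machine M6 (1909 ops/s) — total 2338+1754+2138+1637+1472+1909 = 11248 ops/s.
Column-greedy (each instance in turn goes to its best remaining tenant) gives 10238 ops/s, worse by 1010.
Next-best assignment: Granite→Machine M4, Ember→Machine M5, Delta→Machine M1, Harbor→Machine M2, Nimbus→Machine M3, Summit→Machine M6 = 10876 ops/s.
Swapping Ember↔Granite (Ember→Machine M4 384 ops/s, Granite→Machine M5 1952 ops/s) loses 1756.
Every other assignment is strictly worse.
Harbor's own top instance is Machine M4 (2042 ops/s), but forcing Harbor→Machine M4 and reassigning the rest optimally gives only 10807 ops/s — worse by 441.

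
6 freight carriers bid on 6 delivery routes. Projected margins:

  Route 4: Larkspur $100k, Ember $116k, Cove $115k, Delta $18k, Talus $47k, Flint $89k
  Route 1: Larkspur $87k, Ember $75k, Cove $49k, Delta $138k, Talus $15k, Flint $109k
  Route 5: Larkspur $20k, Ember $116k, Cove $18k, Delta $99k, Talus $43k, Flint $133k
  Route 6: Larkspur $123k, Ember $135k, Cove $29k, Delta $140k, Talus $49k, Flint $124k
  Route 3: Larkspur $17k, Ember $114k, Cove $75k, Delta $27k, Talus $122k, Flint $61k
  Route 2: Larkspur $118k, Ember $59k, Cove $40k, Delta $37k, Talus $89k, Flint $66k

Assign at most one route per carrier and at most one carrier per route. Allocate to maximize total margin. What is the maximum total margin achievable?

Maximum total: $761k

Optimal: Larkspur→Route 2 ($118k), Ember→Route 6 ($135k), Cove→Route 4 ($115k), Delta→Route 1 ($138k), Talus→Route 3 ($122k), Flint→Route 5 ($133k) — total 118+135+115+138+122+133 = $761k.
Column-greedy (each route in turn goes to its best remaining carrier) gives $672k, worse by 89.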